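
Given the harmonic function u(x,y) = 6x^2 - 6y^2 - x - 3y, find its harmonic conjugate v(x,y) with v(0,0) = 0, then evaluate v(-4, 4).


Step 1: v_x = -u_y = 12y + 3
Step 2: v_y = u_x = 12x - 1
Step 3: v = 12xy + 3x - y + C
Step 4: v(0,0) = 0 => C = 0
Step 5: v(-4, 4) = -208

-208


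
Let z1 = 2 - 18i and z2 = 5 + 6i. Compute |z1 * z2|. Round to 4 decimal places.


Step 1: |z1| = sqrt(2^2 + (-18)^2) = sqrt(328)
Step 2: |z2| = sqrt(5^2 + 6^2) = sqrt(61)
Step 3: |z1*z2| = |z1|*|z2| = sqrt(328) * sqrt(61) = sqrt(328 * 61) = sqrt(20008)
Step 4: = 141.4496

141.4496


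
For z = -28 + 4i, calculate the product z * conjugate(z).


Step 1: conj(z) = -28 - 4i
Step 2: z * conj(z) = (-28)^2 + 4^2
Step 3: = 784 + 16 = 800

800


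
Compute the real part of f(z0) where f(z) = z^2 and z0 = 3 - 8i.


Step 1: z0 = 3 - 8i
Step 2: z0^2 = 3^2 - (-8)^2 - 48i
Step 3: real part = 9 - 64 = -55

-55


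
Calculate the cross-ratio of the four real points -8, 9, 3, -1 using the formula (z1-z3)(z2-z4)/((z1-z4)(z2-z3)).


Step 1: (z1-z3)(z2-z4) = (-11) * 10 = -110
Step 2: (z1-z4)(z2-z3) = (-7) * 6 = -42
Step 3: Cross-ratio = 110/42 = 55/21

55/21


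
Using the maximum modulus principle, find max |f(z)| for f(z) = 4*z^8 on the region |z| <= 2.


Step 1: On |z| = 2, |f(z)| = 4 * |z|^8 = 4 * 2^8
Step 2: By maximum modulus principle, maximum is on boundary.
Step 3: Maximum = 4 * 256 = 1024

1024


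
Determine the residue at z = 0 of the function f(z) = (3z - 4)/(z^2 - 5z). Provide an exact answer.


Step 1: Q(z) = z^2 - 5z = (z)(z - 5)
Step 2: Q'(z) = 2z - 5
Step 3: Q'(0) = -5, P(0) = -4
Step 4: Res = P(0)/Q'(0) = -4/(-5) = 4/5

4/5


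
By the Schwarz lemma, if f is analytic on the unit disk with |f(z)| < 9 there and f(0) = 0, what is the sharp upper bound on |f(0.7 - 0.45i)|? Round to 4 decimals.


Step 1: g = f/9 maps D -> D with g(0) = 0, so by the Schwarz lemma |g(z)| <= |z|, i.e. |f(z)| <= 9|z|; this is sharp (f(z) = 9z).
Step 2: |z0|^2 = 0.7^2 + (-0.45)^2 = 0.6925
Step 3: |z0| = sqrt(0.6925) = 0.832166
Step 4: Best bound = 9 * |z0| = 9 * 0.832166 = 7.4895

7.4895


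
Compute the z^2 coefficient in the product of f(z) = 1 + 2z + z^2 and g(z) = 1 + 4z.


Step 1: z^2 term in f*g comes from: (1)*(0) + (2z)*(4z) + (z^2)*(1)
Step 2: = 0 + 8 + 1
Step 3: = 9

9


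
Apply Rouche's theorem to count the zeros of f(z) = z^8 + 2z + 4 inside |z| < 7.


Step 1: On |z| = 7 the three terms have sizes |z^8| = 7^8 = 5764801, |2z| = 2*7 = 14, |4| = 4
Step 2: The dominant term is g(z) = z^8; let h(z) = 2z + 4 so f = g + h
Step 3: On |z| = 7: |g| = 5764801 and |h| <= 14 + 4 = 18
Step 4: Since 5764801 > 18, |h| < |g| on |z| = 7, so by Rouche f has the same number of zeros as g inside |z| < 7
Step 5: g(z) = z^8 has 8 zeros (all at the origin) inside |z| < 7. Answer = 8

8


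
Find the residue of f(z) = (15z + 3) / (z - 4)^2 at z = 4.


Step 1: Pole of order 2 at z = 4
Step 2: Res = lim d/dz [(z - 4)^2 * f(z)] as z -> 4
Step 3: (z - 4)^2 * f(z) = 15z + 3
Step 4: d/dz[15z + 3] = 15

15


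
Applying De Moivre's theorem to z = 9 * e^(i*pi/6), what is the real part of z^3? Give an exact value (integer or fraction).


Step 1: By De Moivre's theorem, z^3 = 9^3 * e^(i*3*pi/6) = 729 * (cos(pi/2) + i*sin(pi/2))
Step 2: |z|^3 = 9^3 = 729
Step 3: The angle pi/2 already lies in [0, 2*pi)
Step 4: cos(pi/2) = 0
Step 5: Re(z^3) = 729 * 0 = 0

0


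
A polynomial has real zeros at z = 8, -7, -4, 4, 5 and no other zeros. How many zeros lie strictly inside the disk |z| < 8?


Step 1: Check each root:
  z = 8: |8| = 8 >= 8
  z = -7: |-7| = 7 < 8
  z = -4: |-4| = 4 < 8
  z = 4: |4| = 4 < 8
  z = 5: |5| = 5 < 8
Step 2: Count = 4

4


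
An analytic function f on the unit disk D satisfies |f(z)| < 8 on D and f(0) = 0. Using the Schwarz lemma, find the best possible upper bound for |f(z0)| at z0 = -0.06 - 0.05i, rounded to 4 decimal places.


Step 1: g = f/8 maps D -> D with g(0) = 0, so by the Schwarz lemma |g(z)| <= |z|, i.e. |f(z)| <= 8|z|; this is sharp (f(z) = 8z).
Step 2: |z0|^2 = (-0.06)^2 + (-0.05)^2 = 0.0061
Step 3: |z0| = sqrt(0.0061) = 0.078102
Step 4: Best bound = 8 * |z0| = 8 * 0.078102 = 0.6248

0.6248


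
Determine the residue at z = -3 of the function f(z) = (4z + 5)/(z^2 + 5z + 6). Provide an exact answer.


Step 1: Q(z) = z^2 + 5z + 6 = (z + 3)(z + 2)
Step 2: Q'(z) = 2z + 5
Step 3: Q'(-3) = -1, P(-3) = -7
Step 4: Res = P(-3)/Q'(-3) = -7/(-1) = 7

7


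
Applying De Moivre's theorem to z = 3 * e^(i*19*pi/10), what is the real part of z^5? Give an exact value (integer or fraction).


Step 1: By De Moivre's theorem, z^5 = 3^5 * e^(i*5*19*pi/10) = 243 * (cos(19*pi/2) + i*sin(19*pi/2))
Step 2: |z|^5 = 3^5 = 243
Step 3: Reduce the angle mod 2*pi: 19*pi/2 - 8*pi = 3*pi/2
Step 4: cos(3*pi/2) = 0
Step 5: Re(z^5) = 243 * 0 = 0

0


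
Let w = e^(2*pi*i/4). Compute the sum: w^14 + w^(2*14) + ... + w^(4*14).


Step 1: The sum sum_{j=1}^{n} w^(k*j) equals n if n | k, else 0.
Step 2: Here n = 4, k = 14
Step 3: Does n divide k? 4 | 14 -> False
Step 4: Sum = 0

0


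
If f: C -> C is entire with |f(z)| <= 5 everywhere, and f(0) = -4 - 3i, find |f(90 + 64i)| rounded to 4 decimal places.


Step 1: By Liouville's theorem, a bounded entire function is constant.
Step 2: f(z) = f(0) = -4 - 3i for all z.
Step 3: |f(w)| = |-4 - 3i| = sqrt(16 + 9)
Step 4: = 5.0

5.0


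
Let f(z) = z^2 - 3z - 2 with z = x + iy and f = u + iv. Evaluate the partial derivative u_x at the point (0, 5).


Step 1: f(z) = (x+iy)^2 - 3(x+iy) - 2
Step 2: u = (x^2 - y^2) - 3x - 2
Step 3: u_x = 2x - 3
Step 4: At (0, 5): u_x = 0 - 3 = -3

-3


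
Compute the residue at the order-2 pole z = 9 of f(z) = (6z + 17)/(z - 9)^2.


Step 1: Pole of order 2 at z = 9
Step 2: Res = lim d/dz [(z - 9)^2 * f(z)] as z -> 9
Step 3: (z - 9)^2 * f(z) = 6z + 17
Step 4: d/dz[6z + 17] = 6

6


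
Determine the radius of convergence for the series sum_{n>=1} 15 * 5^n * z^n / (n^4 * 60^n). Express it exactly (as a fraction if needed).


Step 1: General term a_n = 15 * 5^n / (n^4 * 60^n)
Step 2: By the root test, |a_n|^(1/n) = 15^(1/n) * 5 / (n^(4/n) * 60) -> 5/60 as n -> infinity (since 15^(1/n) -> 1 and n^(4/n) -> 1)
Step 3: R = 1/lim|a_n|^(1/n) = 60/5 = 12

12


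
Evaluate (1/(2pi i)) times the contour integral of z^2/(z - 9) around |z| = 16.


Step 1: f(z) = z^2, a = 9 is inside |z| = 16
Step 2: By Cauchy integral formula: (1/(2pi*i)) * integral = f(a)
Step 3: f(9) = 9^2 = 81

81


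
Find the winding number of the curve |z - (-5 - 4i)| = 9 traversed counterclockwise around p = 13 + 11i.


Step 1: Center c = (-5, -4), radius = 9
Step 2: |p - c|^2 = 18^2 + 15^2 = 549
Step 3: r^2 = 81
Step 4: |p-c| > r so winding number = 0

0


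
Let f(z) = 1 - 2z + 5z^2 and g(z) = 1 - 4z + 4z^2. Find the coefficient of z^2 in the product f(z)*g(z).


Step 1: z^2 term in f*g comes from: (1)*(4z^2) + (-2z)*(-4z) + (5z^2)*(1)
Step 2: = 4 + 8 + 5
Step 3: = 17

17


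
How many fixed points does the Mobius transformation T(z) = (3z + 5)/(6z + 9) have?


Step 1: Fixed points satisfy T(z) = z
Step 2: 6z^2 + 6z - 5 = 0
Step 3: Discriminant = 6^2 - 4*6*(-5) = 156
Step 4: Number of fixed points = 2

2


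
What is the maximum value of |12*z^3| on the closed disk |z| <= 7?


Step 1: On |z| = 7, |f(z)| = 12 * |z|^3 = 12 * 7^3
Step 2: By maximum modulus principle, maximum is on boundary.
Step 3: Maximum = 12 * 343 = 4116

4116


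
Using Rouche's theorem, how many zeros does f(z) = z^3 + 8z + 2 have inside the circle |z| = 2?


Step 1: On |z| = 2 the three terms have sizes |z^3| = 2^3 = 8, |8z| = 8*2 = 16, |2| = 2
Step 2: The dominant term is g(z) = 8z; let h(z) = z^3 + 2 so f = g + h
Step 3: On |z| = 2: |g| = 16 and |h| <= 8 + 2 = 10
Step 4: Since 16 > 10, |h| < |g| on |z| = 2, so by Rouche f has the same number of zeros as g inside |z| < 2
Step 5: g(z) = 8z has 1 zero (at the origin, multiplicity 1) inside |z| < 2. Answer = 1

1


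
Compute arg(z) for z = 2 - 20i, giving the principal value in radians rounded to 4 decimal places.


Step 1: z = 2 - 20i
Step 2: arg(z) = atan2(-20, 2)
Step 3: arg(z) = -1.4711

-1.4711


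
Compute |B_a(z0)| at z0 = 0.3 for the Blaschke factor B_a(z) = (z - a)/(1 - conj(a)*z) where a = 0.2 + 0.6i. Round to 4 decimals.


Step 1: Numerator z0 - a = 0.3 - (0.2 + 0.6i) = 0.1 - 0.6i
Step 2: Denominator 1 - conj(a)*z0 = 1 - (0.2 - 0.6i)*0.3 = 0.94 + 0.18i
Step 3: |z0 - a|^2 = 0.1^2 + (-0.6)^2 = 0.37; |1 - conj(a)*z0|^2 = 0.94^2 + 0.18^2 = 0.916
Step 4: |B_a(0.3)| = sqrt(0.37 / 0.916) = sqrt(0.40393)
Step 5: = 0.6356

0.6356


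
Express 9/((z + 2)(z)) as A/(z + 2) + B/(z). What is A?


Step 1: Multiply both sides by (z + 2) and set z = -2
Step 2: A = 9 / (-2 - 0)
Step 3: A = 9 / (-2)
Step 4: A = -9/2

-9/2


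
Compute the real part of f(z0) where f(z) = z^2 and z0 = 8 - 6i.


Step 1: z0 = 8 - 6i
Step 2: z0^2 = 8^2 - (-6)^2 - 96i
Step 3: real part = 64 - 36 = 28

28


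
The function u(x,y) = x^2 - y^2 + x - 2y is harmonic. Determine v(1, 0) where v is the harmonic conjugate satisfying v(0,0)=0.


Step 1: v_x = -u_y = 2y + 2
Step 2: v_y = u_x = 2x + 1
Step 3: v = 2xy + 2x + y + C
Step 4: v(0,0) = 0 => C = 0
Step 5: v(1, 0) = 2

2


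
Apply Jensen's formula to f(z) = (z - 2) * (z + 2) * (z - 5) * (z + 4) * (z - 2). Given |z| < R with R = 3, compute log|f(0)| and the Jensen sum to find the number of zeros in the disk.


Jensen's formula: (1/2pi)*integral log|f(Re^it)|dt = log|f(0)| + sum_{|a_k|<R} log(R/|a_k|)
Step 1: f(0) = (-2) * 2 * (-5) * 4 * (-2) = -160
Step 2: log|f(0)| = log|2| + log|-2| + log|5| + log|-4| + log|2| = 5.0752
Step 3: Zeros inside |z| < 3: 2, -2, 2
Step 4: Jensen sum = log(3/2) + log(3/2) + log(3/2) = 1.2164
Step 5: n(R) = number of terms in the Jensen sum = count of zeros inside |z| < 3 = 3

3


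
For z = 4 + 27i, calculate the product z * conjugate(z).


Step 1: conj(z) = 4 - 27i
Step 2: z * conj(z) = 4^2 + 27^2
Step 3: = 16 + 729 = 745

745


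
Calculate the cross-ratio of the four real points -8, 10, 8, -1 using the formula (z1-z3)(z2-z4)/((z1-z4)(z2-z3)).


Step 1: (z1-z3)(z2-z4) = (-16) * 11 = -176
Step 2: (z1-z4)(z2-z3) = (-7) * 2 = -14
Step 3: Cross-ratio = 176/14 = 88/7

88/7


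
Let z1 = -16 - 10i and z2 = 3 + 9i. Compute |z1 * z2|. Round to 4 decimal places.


Step 1: |z1| = sqrt((-16)^2 + (-10)^2) = sqrt(356)
Step 2: |z2| = sqrt(3^2 + 9^2) = sqrt(90)
Step 3: |z1*z2| = |z1|*|z2| = sqrt(356) * sqrt(90) = sqrt(356 * 90) = sqrt(32040)
Step 4: = 178.9972

178.9972


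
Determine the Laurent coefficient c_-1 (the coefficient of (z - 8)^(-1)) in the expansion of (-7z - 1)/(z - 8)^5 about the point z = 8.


Step 1: Write the numerator in powers of (z - 8): -7z - 1 = -7(z - 8) + (-7*8 - 1) = -7(z - 8) - 57
Step 2: Divide by (z - 8)^5: f(z) = -57(z - 8)^(-5) - 7(z - 8)^(-4)
Step 3: This finite sum is the Laurent series of f about z = 8.
Step 4: Only the powers -5 and -4 appear, so the coefficient of (z - 8)^(-1) = 0

0


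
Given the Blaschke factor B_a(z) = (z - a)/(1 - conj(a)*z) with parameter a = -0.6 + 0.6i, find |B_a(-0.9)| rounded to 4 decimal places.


Step 1: Numerator z0 - a = -0.9 - (-0.6 + 0.6i) = -0.3 - 0.6i
Step 2: Denominator 1 - conj(a)*z0 = 1 - (-0.6 - 0.6i)*(-0.9) = 0.46 - 0.54i
Step 3: |z0 - a|^2 = (-0.3)^2 + (-0.6)^2 = 0.45; |1 - conj(a)*z0|^2 = 0.46^2 + (-0.54)^2 = 0.5032
Step 4: |B_a(-0.9)| = sqrt(0.45 / 0.5032) = sqrt(0.894277)
Step 5: = 0.9457

0.9457


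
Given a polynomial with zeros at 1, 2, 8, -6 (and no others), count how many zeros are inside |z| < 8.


Step 1: Check each root:
  z = 1: |1| = 1 < 8
  z = 2: |2| = 2 < 8
  z = 8: |8| = 8 >= 8
  z = -6: |-6| = 6 < 8
Step 2: Count = 3

3


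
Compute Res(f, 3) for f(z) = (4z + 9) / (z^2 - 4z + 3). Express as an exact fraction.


Step 1: Q(z) = z^2 - 4z + 3 = (z - 3)(z - 1)
Step 2: Q'(z) = 2z - 4
Step 3: Q'(3) = 2, P(3) = 21
Step 4: Res = P(3)/Q'(3) = 21/2 = 21/2

21/2


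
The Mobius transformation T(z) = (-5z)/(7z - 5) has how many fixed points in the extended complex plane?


Step 1: Fixed points satisfy T(z) = z
Step 2: 7z^2 = 0
Step 3: Discriminant = 0^2 - 4*7*0 = 0
Step 4: Number of fixed points = 1

1


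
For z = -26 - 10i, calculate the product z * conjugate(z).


Step 1: conj(z) = -26 + 10i
Step 2: z * conj(z) = (-26)^2 + (-10)^2
Step 3: = 676 + 100 = 776

776


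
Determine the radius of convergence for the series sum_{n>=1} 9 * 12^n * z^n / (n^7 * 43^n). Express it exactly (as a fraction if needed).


Step 1: General term a_n = 9 * 12^n / (n^7 * 43^n)
Step 2: By the root test, |a_n|^(1/n) = 9^(1/n) * 12 / (n^(7/n) * 43) -> 12/43 as n -> infinity (since 9^(1/n) -> 1 and n^(7/n) -> 1)
Step 3: R = 1/lim|a_n|^(1/n) = 43/12

43/12


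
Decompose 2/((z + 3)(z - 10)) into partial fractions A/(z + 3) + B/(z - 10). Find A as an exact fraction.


Step 1: Multiply both sides by (z + 3) and set z = -3
Step 2: A = 2 / (-3 - 10)
Step 3: A = 2 / (-13)
Step 4: A = -2/13

-2/13


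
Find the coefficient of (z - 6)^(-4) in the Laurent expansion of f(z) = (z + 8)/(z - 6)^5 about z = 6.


Step 1: Write the numerator in powers of (z - 6): z + 8 = (z - 6) + (1*6 + 8) = (z - 6) + 14
Step 2: Divide by (z - 6)^5: f(z) = 14(z - 6)^(-5) + (z - 6)^(-4)
Step 3: This finite sum is the Laurent series of f about z = 6.
Step 4: Coefficient of (z - 6)^(-4) = coefficient of (z - 6) in the re-centred numerator = 1

1


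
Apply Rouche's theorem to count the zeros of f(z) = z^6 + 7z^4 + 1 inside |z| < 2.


Step 1: On |z| = 2 the three terms have sizes |z^6| = 2^6 = 64, |7z^4| = 7*2^4 = 112, |1| = 1
Step 2: The dominant term is g(z) = 7z^4; let h(z) = z^6 + 1 so f = g + h
Step 3: On |z| = 2: |g| = 112 and |h| <= 64 + 1 = 65
Step 4: Since 112 > 65, |h| < |g| on |z| = 2, so by Rouche f has the same number of zeros as g inside |z| < 2
Step 5: g(z) = 7z^4 has 4 zeros (at the origin, multiplicity 4) inside |z| < 2. Answer = 4

4


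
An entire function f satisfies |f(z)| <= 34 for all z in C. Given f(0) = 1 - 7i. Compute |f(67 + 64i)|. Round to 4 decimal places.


Step 1: By Liouville's theorem, a bounded entire function is constant.
Step 2: f(z) = f(0) = 1 - 7i for all z.
Step 3: |f(w)| = |1 - 7i| = sqrt(1 + 49)
Step 4: = 7.0711

7.0711


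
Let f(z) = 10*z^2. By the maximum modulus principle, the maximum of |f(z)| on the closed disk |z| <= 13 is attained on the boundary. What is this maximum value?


Step 1: On |z| = 13, |f(z)| = 10 * |z|^2 = 10 * 13^2
Step 2: By maximum modulus principle, maximum is on boundary.
Step 3: Maximum = 10 * 169 = 1690

1690


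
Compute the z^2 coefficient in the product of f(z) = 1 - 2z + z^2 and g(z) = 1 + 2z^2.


Step 1: z^2 term in f*g comes from: (1)*(2z^2) + (-2z)*(0) + (z^2)*(1)
Step 2: = 2 + 0 + 1
Step 3: = 3

3


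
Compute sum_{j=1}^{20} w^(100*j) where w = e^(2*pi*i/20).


Step 1: The sum sum_{j=1}^{n} w^(k*j) equals n if n | k, else 0.
Step 2: Here n = 20, k = 100
Step 3: Does n divide k? 20 | 100 -> True
Step 4: Sum = 20

20


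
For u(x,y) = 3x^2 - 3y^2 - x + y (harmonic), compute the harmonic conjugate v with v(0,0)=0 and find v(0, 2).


Step 1: v_x = -u_y = 6y - 1
Step 2: v_y = u_x = 6x - 1
Step 3: v = 6xy - x - y + C
Step 4: v(0,0) = 0 => C = 0
Step 5: v(0, 2) = -2

-2


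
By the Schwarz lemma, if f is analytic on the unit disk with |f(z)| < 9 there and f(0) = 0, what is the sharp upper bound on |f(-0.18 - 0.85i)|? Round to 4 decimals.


Step 1: g = f/9 maps D -> D with g(0) = 0, so by the Schwarz lemma |g(z)| <= |z|, i.e. |f(z)| <= 9|z|; this is sharp (f(z) = 9z).
Step 2: |z0|^2 = (-0.18)^2 + (-0.85)^2 = 0.7549
Step 3: |z0| = sqrt(0.7549) = 0.86885
Step 4: Best bound = 9 * |z0| = 9 * 0.86885 = 7.8196

7.8196


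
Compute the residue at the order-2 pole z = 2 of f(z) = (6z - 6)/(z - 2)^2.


Step 1: Pole of order 2 at z = 2
Step 2: Res = lim d/dz [(z - 2)^2 * f(z)] as z -> 2
Step 3: (z - 2)^2 * f(z) = 6z - 6
Step 4: d/dz[6z - 6] = 6

6


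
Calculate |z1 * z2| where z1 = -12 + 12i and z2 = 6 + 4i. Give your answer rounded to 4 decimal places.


Step 1: |z1| = sqrt((-12)^2 + 12^2) = sqrt(288)
Step 2: |z2| = sqrt(6^2 + 4^2) = sqrt(52)
Step 3: |z1*z2| = |z1|*|z2| = sqrt(288) * sqrt(52) = sqrt(288 * 52) = sqrt(14976)
Step 4: = 122.3765

122.3765


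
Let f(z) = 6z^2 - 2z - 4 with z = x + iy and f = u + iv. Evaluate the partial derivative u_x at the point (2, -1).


Step 1: f(z) = 6(x+iy)^2 - 2(x+iy) - 4
Step 2: u = 6(x^2 - y^2) - 2x - 4
Step 3: u_x = 12x - 2
Step 4: At (2, -1): u_x = 24 - 2 = 22

22


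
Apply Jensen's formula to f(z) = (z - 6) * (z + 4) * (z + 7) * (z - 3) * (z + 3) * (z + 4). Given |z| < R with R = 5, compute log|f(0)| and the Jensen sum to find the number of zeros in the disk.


Jensen's formula: (1/2pi)*integral log|f(Re^it)|dt = log|f(0)| + sum_{|a_k|<R} log(R/|a_k|)
Step 1: f(0) = (-6) * 4 * 7 * (-3) * 3 * 4 = 6048
Step 2: log|f(0)| = log|6| + log|-4| + log|-7| + log|3| + log|-3| + log|-4| = 8.7075
Step 3: Zeros inside |z| < 5: -4, 3, -3, -4
Step 4: Jensen sum = log(5/4) + log(5/3) + log(5/3) + log(5/4) = 1.4679
Step 5: n(R) = number of terms in the Jensen sum = count of zeros inside |z| < 5 = 4

4


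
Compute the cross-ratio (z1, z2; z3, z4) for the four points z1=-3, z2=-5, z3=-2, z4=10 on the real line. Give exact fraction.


Step 1: (z1-z3)(z2-z4) = (-1) * (-15) = 15
Step 2: (z1-z4)(z2-z3) = (-13) * (-3) = 39
Step 3: Cross-ratio = 15/39 = 5/13

5/13


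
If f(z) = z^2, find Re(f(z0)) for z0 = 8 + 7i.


Step 1: z0 = 8 + 7i
Step 2: z0^2 = 8^2 - 7^2 + 112i
Step 3: real part = 64 - 49 = 15

15


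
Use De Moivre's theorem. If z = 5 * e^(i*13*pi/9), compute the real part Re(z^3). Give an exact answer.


Step 1: By De Moivre's theorem, z^3 = 5^3 * e^(i*3*13*pi/9) = 125 * (cos(13*pi/3) + i*sin(13*pi/3))
Step 2: |z|^3 = 5^3 = 125
Step 3: Reduce the angle mod 2*pi: 13*pi/3 - 4*pi = pi/3
Step 4: cos(pi/3) = 1/2
Step 5: Re(z^3) = 125 * 1/2 = 125/2

125/2


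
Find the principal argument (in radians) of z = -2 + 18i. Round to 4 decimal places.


Step 1: z = -2 + 18i
Step 2: arg(z) = atan2(18, -2)
Step 3: arg(z) = 1.6815

1.6815


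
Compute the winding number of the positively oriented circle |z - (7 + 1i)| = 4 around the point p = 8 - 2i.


Step 1: Center c = (7, 1), radius = 4
Step 2: |p - c|^2 = 1^2 + (-3)^2 = 10
Step 3: r^2 = 16
Step 4: |p-c| < r so winding number = 1

1


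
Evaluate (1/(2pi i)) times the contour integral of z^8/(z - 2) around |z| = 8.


Step 1: f(z) = z^8, a = 2 is inside |z| = 8
Step 2: By Cauchy integral formula: (1/(2pi*i)) * integral = f(a)
Step 3: f(2) = 2^8 = 256

256


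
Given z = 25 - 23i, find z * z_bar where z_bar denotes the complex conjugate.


Step 1: conj(z) = 25 + 23i
Step 2: z * conj(z) = 25^2 + (-23)^2
Step 3: = 625 + 529 = 1154

1154


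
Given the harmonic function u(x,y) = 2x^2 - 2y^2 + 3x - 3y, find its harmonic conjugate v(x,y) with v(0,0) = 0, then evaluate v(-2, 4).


Step 1: v_x = -u_y = 4y + 3
Step 2: v_y = u_x = 4x + 3
Step 3: v = 4xy + 3x + 3y + C
Step 4: v(0,0) = 0 => C = 0
Step 5: v(-2, 4) = -26

-26


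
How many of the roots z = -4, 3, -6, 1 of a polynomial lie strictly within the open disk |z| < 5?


Step 1: Check each root:
  z = -4: |-4| = 4 < 5
  z = 3: |3| = 3 < 5
  z = -6: |-6| = 6 >= 5
  z = 1: |1| = 1 < 5
Step 2: Count = 3

3


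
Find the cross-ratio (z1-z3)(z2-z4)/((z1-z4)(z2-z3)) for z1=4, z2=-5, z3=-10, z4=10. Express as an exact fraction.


Step 1: (z1-z3)(z2-z4) = 14 * (-15) = -210
Step 2: (z1-z4)(z2-z3) = (-6) * 5 = -30
Step 3: Cross-ratio = 210/30 = 7

7


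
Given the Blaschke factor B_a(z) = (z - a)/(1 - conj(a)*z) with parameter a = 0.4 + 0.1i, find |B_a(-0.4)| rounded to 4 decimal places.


Step 1: Numerator z0 - a = -0.4 - (0.4 + 0.1i) = -0.8 - 0.1i
Step 2: Denominator 1 - conj(a)*z0 = 1 - (0.4 - 0.1i)*(-0.4) = 1.16 - 0.04i
Step 3: |z0 - a|^2 = (-0.8)^2 + (-0.1)^2 = 0.65; |1 - conj(a)*z0|^2 = 1.16^2 + (-0.04)^2 = 1.3472
Step 4: |B_a(-0.4)| = sqrt(0.65 / 1.3472) = sqrt(0.482482)
Step 5: = 0.6946

0.6946


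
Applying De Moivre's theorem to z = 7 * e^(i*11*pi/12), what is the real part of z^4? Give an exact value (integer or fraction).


Step 1: By De Moivre's theorem, z^4 = 7^4 * e^(i*4*11*pi/12) = 2401 * (cos(11*pi/3) + i*sin(11*pi/3))
Step 2: |z|^4 = 7^4 = 2401
Step 3: Reduce the angle mod 2*pi: 11*pi/3 - 2*pi = 5*pi/3
Step 4: cos(5*pi/3) = 1/2
Step 5: Re(z^4) = 2401 * 1/2 = 2401/2

2401/2


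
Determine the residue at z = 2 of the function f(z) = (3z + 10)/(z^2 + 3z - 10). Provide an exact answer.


Step 1: Q(z) = z^2 + 3z - 10 = (z - 2)(z + 5)
Step 2: Q'(z) = 2z + 3
Step 3: Q'(2) = 7, P(2) = 16
Step 4: Res = P(2)/Q'(2) = 16/7 = 16/7

16/7


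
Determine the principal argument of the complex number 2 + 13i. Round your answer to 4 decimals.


Step 1: z = 2 + 13i
Step 2: arg(z) = atan2(13, 2)
Step 3: arg(z) = 1.4181

1.4181


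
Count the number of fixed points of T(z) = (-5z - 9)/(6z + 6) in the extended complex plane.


Step 1: Fixed points satisfy T(z) = z
Step 2: 6z^2 + 11z + 9 = 0
Step 3: Discriminant = 11^2 - 4*6*9 = -95
Step 4: Number of fixed points = 2

2


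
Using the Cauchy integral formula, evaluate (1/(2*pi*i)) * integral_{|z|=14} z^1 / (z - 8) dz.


Step 1: f(z) = z^1, a = 8 is inside |z| = 14
Step 2: By Cauchy integral formula: (1/(2pi*i)) * integral = f(a)
Step 3: f(8) = 8^1 = 8

8


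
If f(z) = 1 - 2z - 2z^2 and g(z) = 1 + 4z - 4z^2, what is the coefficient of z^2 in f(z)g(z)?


Step 1: z^2 term in f*g comes from: (1)*(-4z^2) + (-2z)*(4z) + (-2z^2)*(1)
Step 2: = -4 - 8 - 2
Step 3: = -14

-14


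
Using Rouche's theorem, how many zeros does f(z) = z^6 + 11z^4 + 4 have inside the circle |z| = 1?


Step 1: On |z| = 1 the three terms have sizes |z^6| = 1^6 = 1, |11z^4| = 11*1^4 = 11, |4| = 4
Step 2: The dominant term is g(z) = 11z^4; let h(z) = z^6 + 4 so f = g + h
Step 3: On |z| = 1: |g| = 11 and |h| <= 1 + 4 = 5
Step 4: Since 11 > 5, |h| < |g| on |z| = 1, so by Rouche f has the same number of zeros as g inside |z| < 1
Step 5: g(z) = 11z^4 has 4 zeros (at the origin, multiplicity 4) inside |z| < 1. Answer = 4

4


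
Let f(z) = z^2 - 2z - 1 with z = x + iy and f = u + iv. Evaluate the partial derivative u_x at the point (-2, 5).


Step 1: f(z) = (x+iy)^2 - 2(x+iy) - 1
Step 2: u = (x^2 - y^2) - 2x - 1
Step 3: u_x = 2x - 2
Step 4: At (-2, 5): u_x = -4 - 2 = -6

-6


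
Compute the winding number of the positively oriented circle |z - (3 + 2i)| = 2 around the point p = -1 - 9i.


Step 1: Center c = (3, 2), radius = 2
Step 2: |p - c|^2 = (-4)^2 + (-11)^2 = 137
Step 3: r^2 = 4
Step 4: |p-c| > r so winding number = 0

0


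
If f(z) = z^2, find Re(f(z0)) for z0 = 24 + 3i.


Step 1: z0 = 24 + 3i
Step 2: z0^2 = 24^2 - 3^2 + 144i
Step 3: real part = 576 - 9 = 567

567


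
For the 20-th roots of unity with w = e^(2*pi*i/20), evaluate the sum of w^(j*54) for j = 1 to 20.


Step 1: The sum sum_{j=1}^{n} w^(k*j) equals n if n | k, else 0.
Step 2: Here n = 20, k = 54
Step 3: Does n divide k? 20 | 54 -> False
Step 4: Sum = 0

0


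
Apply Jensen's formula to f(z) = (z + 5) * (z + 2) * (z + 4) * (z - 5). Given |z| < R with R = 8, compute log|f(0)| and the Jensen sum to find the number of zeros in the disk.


Jensen's formula: (1/2pi)*integral log|f(Re^it)|dt = log|f(0)| + sum_{|a_k|<R} log(R/|a_k|)
Step 1: f(0) = 5 * 2 * 4 * (-5) = -200
Step 2: log|f(0)| = log|-5| + log|-2| + log|-4| + log|5| = 5.2983
Step 3: Zeros inside |z| < 8: -5, -2, -4, 5
Step 4: Jensen sum = log(8/5) + log(8/2) + log(8/4) + log(8/5) = 3.0194
Step 5: n(R) = number of terms in the Jensen sum = count of zeros inside |z| < 8 = 4

4


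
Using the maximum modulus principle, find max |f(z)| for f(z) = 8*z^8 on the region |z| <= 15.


Step 1: On |z| = 15, |f(z)| = 8 * |z|^8 = 8 * 15^8
Step 2: By maximum modulus principle, maximum is on boundary.
Step 3: Maximum = 8 * 2562890625 = 20503125000

20503125000


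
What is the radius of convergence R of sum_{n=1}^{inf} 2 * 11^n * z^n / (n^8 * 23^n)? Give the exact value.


Step 1: General term a_n = 2 * 11^n / (n^8 * 23^n)
Step 2: By the root test, |a_n|^(1/n) = 2^(1/n) * 11 / (n^(8/n) * 23) -> 11/23 as n -> infinity (since 2^(1/n) -> 1 and n^(8/n) -> 1)
Step 3: R = 1/lim|a_n|^(1/n) = 23/11

23/11


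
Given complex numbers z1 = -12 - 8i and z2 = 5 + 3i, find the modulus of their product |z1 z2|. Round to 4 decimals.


Step 1: |z1| = sqrt((-12)^2 + (-8)^2) = sqrt(208)
Step 2: |z2| = sqrt(5^2 + 3^2) = sqrt(34)
Step 3: |z1*z2| = |z1|*|z2| = sqrt(208) * sqrt(34) = sqrt(208 * 34) = sqrt(7072)
Step 4: = 84.0952

84.0952


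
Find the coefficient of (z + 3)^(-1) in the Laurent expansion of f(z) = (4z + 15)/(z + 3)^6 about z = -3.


Step 1: Write the numerator in powers of (z + 3): 4z + 15 = 4(z + 3) + (4*(-3) + 15) = 4(z + 3) + 3
Step 2: Divide by (z + 3)^6: f(z) = 3(z + 3)^(-6) + 4(z + 3)^(-5)
Step 3: This finite sum is the Laurent series of f about z = -3.
Step 4: Only the powers -6 and -5 appear, so the coefficient of (z + 3)^(-1) = 0

0


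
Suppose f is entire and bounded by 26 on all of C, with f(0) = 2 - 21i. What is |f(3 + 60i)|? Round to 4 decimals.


Step 1: By Liouville's theorem, a bounded entire function is constant.
Step 2: f(z) = f(0) = 2 - 21i for all z.
Step 3: |f(w)| = |2 - 21i| = sqrt(4 + 441)
Step 4: = 21.095

21.095


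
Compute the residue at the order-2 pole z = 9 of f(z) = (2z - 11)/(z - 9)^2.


Step 1: Pole of order 2 at z = 9
Step 2: Res = lim d/dz [(z - 9)^2 * f(z)] as z -> 9
Step 3: (z - 9)^2 * f(z) = 2z - 11
Step 4: d/dz[2z - 11] = 2

2


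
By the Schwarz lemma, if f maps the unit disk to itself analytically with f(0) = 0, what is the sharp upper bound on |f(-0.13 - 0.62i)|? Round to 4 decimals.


Step 1: Schwarz lemma: if f: D -> D is analytic with f(0) = 0, then |f(z)| <= |z| for all z in D, and this is sharp (f(z) = z).
Step 2: |z0|^2 = (-0.13)^2 + (-0.62)^2 = 0.4013
Step 3: |z0| = sqrt(0.4013) = 0.633482
Step 4: Best bound = |z0| = 0.6335

0.6335


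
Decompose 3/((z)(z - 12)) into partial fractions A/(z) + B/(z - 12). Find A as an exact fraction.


Step 1: Multiply both sides by (z) and set z = 0
Step 2: A = 3 / (0 - 12)
Step 3: A = 3 / (-12)
Step 4: A = -1/4

-1/4


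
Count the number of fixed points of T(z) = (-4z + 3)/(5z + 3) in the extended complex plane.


Step 1: Fixed points satisfy T(z) = z
Step 2: 5z^2 + 7z - 3 = 0
Step 3: Discriminant = 7^2 - 4*5*(-3) = 109
Step 4: Number of fixed points = 2

2


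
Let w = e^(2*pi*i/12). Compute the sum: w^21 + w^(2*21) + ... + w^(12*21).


Step 1: The sum sum_{j=1}^{n} w^(k*j) equals n if n | k, else 0.
Step 2: Here n = 12, k = 21
Step 3: Does n divide k? 12 | 21 -> False
Step 4: Sum = 0

0


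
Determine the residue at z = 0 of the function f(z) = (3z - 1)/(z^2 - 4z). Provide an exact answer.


Step 1: Q(z) = z^2 - 4z = (z)(z - 4)
Step 2: Q'(z) = 2z - 4
Step 3: Q'(0) = -4, P(0) = -1
Step 4: Res = P(0)/Q'(0) = -1/(-4) = 1/4

1/4


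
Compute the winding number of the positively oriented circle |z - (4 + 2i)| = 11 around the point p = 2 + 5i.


Step 1: Center c = (4, 2), radius = 11
Step 2: |p - c|^2 = (-2)^2 + 3^2 = 13
Step 3: r^2 = 121
Step 4: |p-c| < r so winding number = 1

1


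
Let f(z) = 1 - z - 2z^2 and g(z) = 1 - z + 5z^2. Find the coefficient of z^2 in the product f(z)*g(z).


Step 1: z^2 term in f*g comes from: (1)*(5z^2) + (-z)*(-z) + (-2z^2)*(1)
Step 2: = 5 + 1 - 2
Step 3: = 4

4


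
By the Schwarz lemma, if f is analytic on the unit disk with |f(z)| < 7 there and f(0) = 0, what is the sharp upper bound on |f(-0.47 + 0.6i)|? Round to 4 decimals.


Step 1: g = f/7 maps D -> D with g(0) = 0, so by the Schwarz lemma |g(z)| <= |z|, i.e. |f(z)| <= 7|z|; this is sharp (f(z) = 7z).
Step 2: |z0|^2 = (-0.47)^2 + 0.6^2 = 0.5809
Step 3: |z0| = sqrt(0.5809) = 0.762168
Step 4: Best bound = 7 * |z0| = 7 * 0.762168 = 5.3352

5.3352


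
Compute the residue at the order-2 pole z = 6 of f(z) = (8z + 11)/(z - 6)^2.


Step 1: Pole of order 2 at z = 6
Step 2: Res = lim d/dz [(z - 6)^2 * f(z)] as z -> 6
Step 3: (z - 6)^2 * f(z) = 8z + 11
Step 4: d/dz[8z + 11] = 8

8


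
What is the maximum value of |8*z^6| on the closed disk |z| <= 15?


Step 1: On |z| = 15, |f(z)| = 8 * |z|^6 = 8 * 15^6
Step 2: By maximum modulus principle, maximum is on boundary.
Step 3: Maximum = 8 * 11390625 = 91125000

91125000


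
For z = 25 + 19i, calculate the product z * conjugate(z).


Step 1: conj(z) = 25 - 19i
Step 2: z * conj(z) = 25^2 + 19^2
Step 3: = 625 + 361 = 986

986


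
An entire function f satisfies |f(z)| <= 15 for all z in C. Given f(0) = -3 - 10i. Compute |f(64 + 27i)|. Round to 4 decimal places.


Step 1: By Liouville's theorem, a bounded entire function is constant.
Step 2: f(z) = f(0) = -3 - 10i for all z.
Step 3: |f(w)| = |-3 - 10i| = sqrt(9 + 100)
Step 4: = 10.4403

10.4403


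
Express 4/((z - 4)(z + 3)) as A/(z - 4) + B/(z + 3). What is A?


Step 1: Multiply both sides by (z - 4) and set z = 4
Step 2: A = 4 / (4 + 3)
Step 3: A = 4 / 7
Step 4: A = 4/7

4/7


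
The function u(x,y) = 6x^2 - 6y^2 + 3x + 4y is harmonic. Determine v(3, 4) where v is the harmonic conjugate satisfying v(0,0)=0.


Step 1: v_x = -u_y = 12y - 4
Step 2: v_y = u_x = 12x + 3
Step 3: v = 12xy - 4x + 3y + C
Step 4: v(0,0) = 0 => C = 0
Step 5: v(3, 4) = 144

144


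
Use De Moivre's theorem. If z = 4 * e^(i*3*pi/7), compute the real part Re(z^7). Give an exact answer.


Step 1: By De Moivre's theorem, z^7 = 4^7 * e^(i*7*3*pi/7) = 16384 * (cos(3*pi) + i*sin(3*pi))
Step 2: |z|^7 = 4^7 = 16384
Step 3: Reduce the angle mod 2*pi: 3*pi - 2*pi = pi
Step 4: cos(pi) = -1
Step 5: Re(z^7) = 16384 * (-1) = -16384

-16384


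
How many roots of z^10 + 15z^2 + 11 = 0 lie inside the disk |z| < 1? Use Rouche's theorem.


Step 1: On |z| = 1 the three terms have sizes |z^10| = 1^10 = 1, |15z^2| = 15*1^2 = 15, |11| = 11
Step 2: The dominant term is g(z) = 15z^2; let h(z) = z^10 + 11 so f = g + h
Step 3: On |z| = 1: |g| = 15 and |h| <= 1 + 11 = 12
Step 4: Since 15 > 12, |h| < |g| on |z| = 1, so by Rouche f has the same number of zeros as g inside |z| < 1
Step 5: g(z) = 15z^2 has 2 zeros (at the origin, multiplicity 2) inside |z| < 1. Answer = 2

2


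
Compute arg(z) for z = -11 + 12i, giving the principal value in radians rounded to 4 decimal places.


Step 1: z = -11 + 12i
Step 2: arg(z) = atan2(12, -11)
Step 3: arg(z) = 2.3127

2.3127


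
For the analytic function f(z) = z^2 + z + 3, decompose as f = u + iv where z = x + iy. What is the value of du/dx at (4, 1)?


Step 1: f(z) = (x+iy)^2 + (x+iy) + 3
Step 2: u = (x^2 - y^2) + x + 3
Step 3: u_x = 2x + 1
Step 4: At (4, 1): u_x = 8 + 1 = 9

9


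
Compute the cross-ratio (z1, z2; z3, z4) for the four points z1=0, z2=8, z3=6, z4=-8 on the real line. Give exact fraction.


Step 1: (z1-z3)(z2-z4) = (-6) * 16 = -96
Step 2: (z1-z4)(z2-z3) = 8 * 2 = 16
Step 3: Cross-ratio = -96/16 = -6

-6


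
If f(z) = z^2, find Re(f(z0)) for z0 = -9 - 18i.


Step 1: z0 = -9 - 18i
Step 2: z0^2 = (-9)^2 - (-18)^2 + 324i
Step 3: real part = 81 - 324 = -243

-243


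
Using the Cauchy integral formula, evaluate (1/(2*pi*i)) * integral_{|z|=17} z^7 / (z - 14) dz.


Step 1: f(z) = z^7, a = 14 is inside |z| = 17
Step 2: By Cauchy integral formula: (1/(2pi*i)) * integral = f(a)
Step 3: f(14) = 14^7 = 105413504

105413504


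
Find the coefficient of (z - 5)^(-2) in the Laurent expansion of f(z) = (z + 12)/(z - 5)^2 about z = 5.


Step 1: Write the numerator in powers of (z - 5): z + 12 = (z - 5) + (1*5 + 12) = (z - 5) + 17
Step 2: Divide by (z - 5)^2: f(z) = 17(z - 5)^(-2) + (z - 5)^(-1)
Step 3: This finite sum is the Laurent series of f about z = 5.
Step 4: Coefficient of (z - 5)^(-2) = 1*5 + 12 = 17

17


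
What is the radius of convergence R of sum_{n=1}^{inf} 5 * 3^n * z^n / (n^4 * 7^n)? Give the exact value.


Step 1: General term a_n = 5 * 3^n / (n^4 * 7^n)
Step 2: By the root test, |a_n|^(1/n) = 5^(1/n) * 3 / (n^(4/n) * 7) -> 3/7 as n -> infinity (since 5^(1/n) -> 1 and n^(4/n) -> 1)
Step 3: R = 1/lim|a_n|^(1/n) = 7/3

7/3


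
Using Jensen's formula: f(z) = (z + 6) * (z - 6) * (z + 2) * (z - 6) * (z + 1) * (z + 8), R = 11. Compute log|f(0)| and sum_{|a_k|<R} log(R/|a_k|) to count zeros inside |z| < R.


Jensen's formula: (1/2pi)*integral log|f(Re^it)|dt = log|f(0)| + sum_{|a_k|<R} log(R/|a_k|)
Step 1: f(0) = 6 * (-6) * 2 * (-6) * 1 * 8 = 3456
Step 2: log|f(0)| = log|-6| + log|6| + log|-2| + log|6| + log|-1| + log|-8| = 8.1479
Step 3: Zeros inside |z| < 11: -6, 6, -2, 6, -1, -8
Step 4: Jensen sum = log(11/6) + log(11/6) + log(11/2) + log(11/6) + log(11/1) + log(11/8) = 6.2395
Step 5: n(R) = number of terms in the Jensen sum = count of zeros inside |z| < 11 = 6

6


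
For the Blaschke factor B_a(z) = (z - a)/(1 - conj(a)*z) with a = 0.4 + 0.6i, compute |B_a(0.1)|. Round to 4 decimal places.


Step 1: Numerator z0 - a = 0.1 - (0.4 + 0.6i) = -0.3 - 0.6i
Step 2: Denominator 1 - conj(a)*z0 = 1 - (0.4 - 0.6i)*0.1 = 0.96 + 0.06i
Step 3: |z0 - a|^2 = (-0.3)^2 + (-0.6)^2 = 0.45; |1 - conj(a)*z0|^2 = 0.96^2 + 0.06^2 = 0.9252
Step 4: |B_a(0.1)| = sqrt(0.45 / 0.9252) = sqrt(0.486381)
Step 5: = 0.6974

0.6974


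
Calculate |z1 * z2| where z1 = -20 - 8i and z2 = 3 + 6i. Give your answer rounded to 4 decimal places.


Step 1: |z1| = sqrt((-20)^2 + (-8)^2) = sqrt(464)
Step 2: |z2| = sqrt(3^2 + 6^2) = sqrt(45)
Step 3: |z1*z2| = |z1|*|z2| = sqrt(464) * sqrt(45) = sqrt(464 * 45) = sqrt(20880)
Step 4: = 144.4991

144.4991


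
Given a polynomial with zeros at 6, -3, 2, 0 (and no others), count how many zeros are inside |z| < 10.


Step 1: Check each root:
  z = 6: |6| = 6 < 10
  z = -3: |-3| = 3 < 10
  z = 2: |2| = 2 < 10
  z = 0: |0| = 0 < 10
Step 2: Count = 4

4


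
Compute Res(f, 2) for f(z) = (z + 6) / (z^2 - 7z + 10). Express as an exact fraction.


Step 1: Q(z) = z^2 - 7z + 10 = (z - 2)(z - 5)
Step 2: Q'(z) = 2z - 7
Step 3: Q'(2) = -3, P(2) = 8
Step 4: Res = P(2)/Q'(2) = 8/(-3) = -8/3

-8/3


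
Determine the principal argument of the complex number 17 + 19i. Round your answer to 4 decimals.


Step 1: z = 17 + 19i
Step 2: arg(z) = atan2(19, 17)
Step 3: arg(z) = 0.8409

0.8409


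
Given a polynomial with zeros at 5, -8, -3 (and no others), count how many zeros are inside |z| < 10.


Step 1: Check each root:
  z = 5: |5| = 5 < 10
  z = -8: |-8| = 8 < 10
  z = -3: |-3| = 3 < 10
Step 2: Count = 3

3


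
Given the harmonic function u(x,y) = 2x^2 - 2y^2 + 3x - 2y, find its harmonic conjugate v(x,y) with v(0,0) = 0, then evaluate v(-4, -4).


Step 1: v_x = -u_y = 4y + 2
Step 2: v_y = u_x = 4x + 3
Step 3: v = 4xy + 2x + 3y + C
Step 4: v(0,0) = 0 => C = 0
Step 5: v(-4, -4) = 44

44


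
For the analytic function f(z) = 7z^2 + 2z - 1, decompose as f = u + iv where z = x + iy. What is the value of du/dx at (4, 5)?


Step 1: f(z) = 7(x+iy)^2 + 2(x+iy) - 1
Step 2: u = 7(x^2 - y^2) + 2x - 1
Step 3: u_x = 14x + 2
Step 4: At (4, 5): u_x = 56 + 2 = 58

58


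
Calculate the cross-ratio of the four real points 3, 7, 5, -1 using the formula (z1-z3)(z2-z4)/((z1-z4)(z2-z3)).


Step 1: (z1-z3)(z2-z4) = (-2) * 8 = -16
Step 2: (z1-z4)(z2-z3) = 4 * 2 = 8
Step 3: Cross-ratio = -16/8 = -2

-2


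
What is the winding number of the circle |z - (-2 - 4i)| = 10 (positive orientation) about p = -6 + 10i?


Step 1: Center c = (-2, -4), radius = 10
Step 2: |p - c|^2 = (-4)^2 + 14^2 = 212
Step 3: r^2 = 100
Step 4: |p-c| > r so winding number = 0

0


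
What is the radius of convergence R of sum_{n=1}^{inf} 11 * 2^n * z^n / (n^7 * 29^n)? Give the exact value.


Step 1: General term a_n = 11 * 2^n / (n^7 * 29^n)
Step 2: By the root test, |a_n|^(1/n) = 11^(1/n) * 2 / (n^(7/n) * 29) -> 2/29 as n -> infinity (since 11^(1/n) -> 1 and n^(7/n) -> 1)
Step 3: R = 1/lim|a_n|^(1/n) = 29/2

29/2


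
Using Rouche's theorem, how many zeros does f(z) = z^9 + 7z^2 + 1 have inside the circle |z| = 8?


Step 1: On |z| = 8 the three terms have sizes |z^9| = 8^9 = 134217728, |7z^2| = 7*8^2 = 448, |1| = 1
Step 2: The dominant term is g(z) = z^9; let h(z) = 7z^2 + 1 so f = g + h
Step 3: On |z| = 8: |g| = 134217728 and |h| <= 448 + 1 = 449
Step 4: Since 134217728 > 449, |h| < |g| on |z| = 8, so by Rouche f has the same number of zeros as g inside |z| < 8
Step 5: g(z) = z^9 has 9 zeros (all at the origin) inside |z| < 8. Answer = 9

9


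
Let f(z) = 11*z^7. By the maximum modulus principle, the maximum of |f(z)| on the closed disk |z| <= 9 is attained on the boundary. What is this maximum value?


Step 1: On |z| = 9, |f(z)| = 11 * |z|^7 = 11 * 9^7
Step 2: By maximum modulus principle, maximum is on boundary.
Step 3: Maximum = 11 * 4782969 = 52612659

52612659


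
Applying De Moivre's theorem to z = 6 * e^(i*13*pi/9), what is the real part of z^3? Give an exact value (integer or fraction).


Step 1: By De Moivre's theorem, z^3 = 6^3 * e^(i*3*13*pi/9) = 216 * (cos(13*pi/3) + i*sin(13*pi/3))
Step 2: |z|^3 = 6^3 = 216
Step 3: Reduce the angle mod 2*pi: 13*pi/3 - 4*pi = pi/3
Step 4: cos(pi/3) = 1/2
Step 5: Re(z^3) = 216 * 1/2 = 108

108


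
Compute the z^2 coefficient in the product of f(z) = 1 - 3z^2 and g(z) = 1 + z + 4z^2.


Step 1: z^2 term in f*g comes from: (1)*(4z^2) + (0)*(z) + (-3z^2)*(1)
Step 2: = 4 + 0 - 3
Step 3: = 1

1


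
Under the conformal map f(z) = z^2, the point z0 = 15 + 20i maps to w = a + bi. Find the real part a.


Step 1: z0 = 15 + 20i
Step 2: z0^2 = 15^2 - 20^2 + 600i
Step 3: real part = 225 - 400 = -175

-175


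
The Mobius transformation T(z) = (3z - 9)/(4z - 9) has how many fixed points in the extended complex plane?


Step 1: Fixed points satisfy T(z) = z
Step 2: 4z^2 - 12z + 9 = 0
Step 3: Discriminant = (-12)^2 - 4*4*9 = 0
Step 4: Number of fixed points = 1

1


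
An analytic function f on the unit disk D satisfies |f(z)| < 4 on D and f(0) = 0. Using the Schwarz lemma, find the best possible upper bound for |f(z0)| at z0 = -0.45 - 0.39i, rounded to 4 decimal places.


Step 1: g = f/4 maps D -> D with g(0) = 0, so by the Schwarz lemma |g(z)| <= |z|, i.e. |f(z)| <= 4|z|; this is sharp (f(z) = 4z).
Step 2: |z0|^2 = (-0.45)^2 + (-0.39)^2 = 0.3546
Step 3: |z0| = sqrt(0.3546) = 0.595483
Step 4: Best bound = 4 * |z0| = 4 * 0.595483 = 2.3819

2.3819


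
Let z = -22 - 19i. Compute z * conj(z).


Step 1: conj(z) = -22 + 19i
Step 2: z * conj(z) = (-22)^2 + (-19)^2
Step 3: = 484 + 361 = 845

845


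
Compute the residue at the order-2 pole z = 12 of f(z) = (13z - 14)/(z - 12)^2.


Step 1: Pole of order 2 at z = 12
Step 2: Res = lim d/dz [(z - 12)^2 * f(z)] as z -> 12
Step 3: (z - 12)^2 * f(z) = 13z - 14
Step 4: d/dz[13z - 14] = 13

13


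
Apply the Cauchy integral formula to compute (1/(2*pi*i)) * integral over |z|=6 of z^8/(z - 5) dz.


Step 1: f(z) = z^8, a = 5 is inside |z| = 6
Step 2: By Cauchy integral formula: (1/(2pi*i)) * integral = f(a)
Step 3: f(5) = 5^8 = 390625

390625


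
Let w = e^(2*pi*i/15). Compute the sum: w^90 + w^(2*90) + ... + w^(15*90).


Step 1: The sum sum_{j=1}^{n} w^(k*j) equals n if n | k, else 0.
Step 2: Here n = 15, k = 90
Step 3: Does n divide k? 15 | 90 -> True
Step 4: Sum = 15

15


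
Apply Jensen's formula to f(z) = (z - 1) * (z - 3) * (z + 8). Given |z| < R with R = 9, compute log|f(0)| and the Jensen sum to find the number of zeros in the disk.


Jensen's formula: (1/2pi)*integral log|f(Re^it)|dt = log|f(0)| + sum_{|a_k|<R} log(R/|a_k|)
Step 1: f(0) = (-1) * (-3) * 8 = 24
Step 2: log|f(0)| = log|1| + log|3| + log|-8| = 3.1781
Step 3: Zeros inside |z| < 9: 1, 3, -8
Step 4: Jensen sum = log(9/1) + log(9/3) + log(9/8) = 3.4136
Step 5: n(R) = number of terms in the Jensen sum = count of zeros inside |z| < 9 = 3

3


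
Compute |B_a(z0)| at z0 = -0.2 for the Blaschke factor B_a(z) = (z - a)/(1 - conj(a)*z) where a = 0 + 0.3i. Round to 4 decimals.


Step 1: Numerator z0 - a = -0.2 - (0 + 0.3i) = -0.2 - 0.3i
Step 2: Denominator 1 - conj(a)*z0 = 1 - (0 - 0.3i)*(-0.2) = 1 - 0.06i
Step 3: |z0 - a|^2 = (-0.2)^2 + (-0.3)^2 = 0.13; |1 - conj(a)*z0|^2 = 1^2 + (-0.06)^2 = 1.0036
Step 4: |B_a(-0.2)| = sqrt(0.13 / 1.0036) = sqrt(0.129534)
Step 5: = 0.3599

0.3599
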